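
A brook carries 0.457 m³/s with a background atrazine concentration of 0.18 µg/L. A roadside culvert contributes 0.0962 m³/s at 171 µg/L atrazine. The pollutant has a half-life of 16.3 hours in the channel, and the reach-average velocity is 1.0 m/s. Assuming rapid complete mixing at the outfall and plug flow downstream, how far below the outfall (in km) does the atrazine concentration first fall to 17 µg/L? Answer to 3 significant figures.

Conservation of mass: C = (0.4570·0.1800 + 0.09620·171.0) / 0.5532 = 16.53/0.5532 = 29.89 µg/L.
Half-life 16.3 h → k = ln 2 / 16.3 = 0.04252 h⁻¹ = 1.021 d⁻¹.
Set 29.89·exp(−k·t) = 17 → t = ln(29.89/17)/k = 47760 s = 13.27 h.
Distance = v·t = 1.0·47760 = 47760 m = 47.76 km.

47.8 km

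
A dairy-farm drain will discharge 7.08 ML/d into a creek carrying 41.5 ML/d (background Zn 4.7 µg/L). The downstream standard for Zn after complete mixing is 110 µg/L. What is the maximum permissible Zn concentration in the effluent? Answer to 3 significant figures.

At the limit, (Qr·Cr + Qe·Cₑ)/(Qr + Qe) = 110:
Cₑ = (48.58·110 − 41.50·4.700) / 7.080 = 727.2 µg/L.

727 µg/L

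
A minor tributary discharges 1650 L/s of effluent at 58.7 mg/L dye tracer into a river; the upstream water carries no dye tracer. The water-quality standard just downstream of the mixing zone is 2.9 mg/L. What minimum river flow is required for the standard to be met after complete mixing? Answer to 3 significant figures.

Set C_mix = 2.9: (Q·0 + 1650·58.70) / (Q + 1650) = 2.9
→ Q = 1650·(58.70 − 2.9)/(2.9 − 0) = 31750 L/s.

31700 L/s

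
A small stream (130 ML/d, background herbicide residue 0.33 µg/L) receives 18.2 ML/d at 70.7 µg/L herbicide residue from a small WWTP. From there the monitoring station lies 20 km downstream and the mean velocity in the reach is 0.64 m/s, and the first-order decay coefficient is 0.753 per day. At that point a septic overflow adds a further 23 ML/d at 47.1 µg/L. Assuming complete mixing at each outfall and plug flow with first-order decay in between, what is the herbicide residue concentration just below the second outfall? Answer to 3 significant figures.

12.2 µg/L

Flow-weighted average: C = (130.0·0.3300 + 18.20·70.70) / 148.2 = 1330/148.2 = 8.972 µg/L; combined flow 148.2 ML/d.
Travel time t = 20·1000 / 0.64 = 31250 s = 8.681 h.
After decay, C = 8.972 × e^(−kt) = 8.972 × 0.7616 = 6.833 µg/L.
At the second outfall, C = (148.2·6.833 + 23.00·47.10) / (148.2 + 23.00) = 12.24 µg/L.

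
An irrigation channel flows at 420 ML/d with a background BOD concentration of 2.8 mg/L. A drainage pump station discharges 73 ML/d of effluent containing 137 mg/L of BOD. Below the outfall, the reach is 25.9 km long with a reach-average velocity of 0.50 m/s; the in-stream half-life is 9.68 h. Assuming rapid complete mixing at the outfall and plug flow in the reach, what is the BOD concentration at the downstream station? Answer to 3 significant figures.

After mixing, C = (420.0·2.800 + 73.00·137.0) / 493.0 = 11180/493.0 = 22.67 mg/L.
Travel time t = 25.9·1000 / 0.50 = 51800 s = 14.39 h.
Half-life 9.68 h → k = ln 2 / 9.68 = 0.07161 h⁻¹ = 1.719 d⁻¹.
Decay over the reach: 22.67·exp(−kt) = 22.67·0.3569 = 8.091 mg/L.

8.09 mg/L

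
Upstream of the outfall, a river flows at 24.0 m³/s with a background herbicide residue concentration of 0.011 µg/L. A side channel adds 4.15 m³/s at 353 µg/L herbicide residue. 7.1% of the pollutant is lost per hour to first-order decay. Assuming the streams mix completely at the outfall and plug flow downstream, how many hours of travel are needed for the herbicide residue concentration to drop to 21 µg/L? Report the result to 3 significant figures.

12.3 h

Conservation of mass: C = (24.00·0.01100 + 4.150·353.0) / 28.15 = 1465/28.15 = 52.05 µg/L.
7.1%/h lost → k = −ln(1 − 0.071) = 0.07365 h⁻¹.
52.05·exp(−k·t) = 21 → t = ln(52.05/21)/k = 44370 s = 12.32 h.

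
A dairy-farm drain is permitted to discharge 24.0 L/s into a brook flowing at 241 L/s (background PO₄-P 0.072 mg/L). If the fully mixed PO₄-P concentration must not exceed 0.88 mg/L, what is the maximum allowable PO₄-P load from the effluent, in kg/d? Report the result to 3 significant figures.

Mass balance at the limit: 241.0·0.07200 + 24.00·Cₑ = 265.0·0.88 → Cₑ = 8.994 mg/L.
24.00 L/s = 0.02400 m³/s. Load = 0.02400 m³/s × 8.994 g/m³ × 86 400 s/d = 18.65 kg/d.

18.6 kg/d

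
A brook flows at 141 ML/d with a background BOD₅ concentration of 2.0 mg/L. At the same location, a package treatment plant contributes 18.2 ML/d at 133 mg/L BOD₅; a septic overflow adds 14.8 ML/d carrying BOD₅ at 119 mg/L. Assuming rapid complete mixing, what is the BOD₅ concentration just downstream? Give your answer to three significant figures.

Conservation of mass: C = (141.0·2.000 + 18.20·133.0 + 14.80·119.0) / 174.0 = 4464/174.0 = 25.65 mg/L.

25.7 mg/L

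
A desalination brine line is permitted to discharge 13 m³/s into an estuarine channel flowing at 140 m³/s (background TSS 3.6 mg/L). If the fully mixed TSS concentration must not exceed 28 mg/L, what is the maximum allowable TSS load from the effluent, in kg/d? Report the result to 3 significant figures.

Mass balance at the limit: 140.0·3.600 + 13.00·Cₑ = 153.0·28 → Cₑ = 290.8 mg/L.
Load = 13.00 m³/s × 290.8 g/m³ × 86 400 s/d = 326600 kg/d.

327000 kg/d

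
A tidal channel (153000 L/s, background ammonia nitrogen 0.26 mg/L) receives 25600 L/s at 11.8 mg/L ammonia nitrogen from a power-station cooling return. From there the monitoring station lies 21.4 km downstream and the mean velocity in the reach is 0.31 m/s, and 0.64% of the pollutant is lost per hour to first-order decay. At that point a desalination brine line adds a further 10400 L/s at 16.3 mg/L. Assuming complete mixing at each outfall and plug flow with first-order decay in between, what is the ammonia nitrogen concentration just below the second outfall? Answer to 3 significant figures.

2.50 mg/L

Mixed concentration C = ΣQC/ΣQ = (153000·0.2600 + 25600·11.80) / 178600 = 341900/178600 = 1.914 mg/L; combined flow 178600 L/s.
Travel time t = 21.4·1000 / 0.31 = 69030 s = 19.18 h.
0.64%/h lost → k = −ln(1 − 0.0064) = 0.006421 h⁻¹.
Decay over the reach: 1.914·exp(−kt) = 1.914·0.8842 = 1.692 mg/L.
At the second outfall, C = (178600·1.692 + 10400·16.30) / (178600 + 10400) = 2.496 mg/L.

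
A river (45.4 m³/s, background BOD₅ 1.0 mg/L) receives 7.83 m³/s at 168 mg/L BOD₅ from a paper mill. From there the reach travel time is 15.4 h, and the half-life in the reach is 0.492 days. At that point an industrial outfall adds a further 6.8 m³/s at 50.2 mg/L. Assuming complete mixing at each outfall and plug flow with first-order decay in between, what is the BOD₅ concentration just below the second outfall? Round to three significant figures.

Flow-weighted average: C = (45.40·1.000 + 7.830·168.0) / 53.23 = 1361/53.23 = 25.57 mg/L; combined flow 53.23 m³/s.
Half-life 0.492 d → k = ln 2 / 0.492 = 1.409 d⁻¹.
After decay, C = 25.57 × e^(−kt) = 25.57 × 0.4049 = 10.35 mg/L.
At the second outfall, C = (53.23·10.35 + 6.800·50.20) / (53.23 + 6.800) = 14.87 mg/L.

14.9 mg/L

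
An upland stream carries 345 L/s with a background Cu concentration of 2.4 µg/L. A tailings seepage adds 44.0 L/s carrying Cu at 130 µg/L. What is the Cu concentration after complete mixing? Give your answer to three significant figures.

16.8 µg/L

Mixed concentration C = ΣQC/ΣQ = (345.0·2.400 + 44.00·130.0) / 389.0 = 6548/389.0 = 16.83 µg/L.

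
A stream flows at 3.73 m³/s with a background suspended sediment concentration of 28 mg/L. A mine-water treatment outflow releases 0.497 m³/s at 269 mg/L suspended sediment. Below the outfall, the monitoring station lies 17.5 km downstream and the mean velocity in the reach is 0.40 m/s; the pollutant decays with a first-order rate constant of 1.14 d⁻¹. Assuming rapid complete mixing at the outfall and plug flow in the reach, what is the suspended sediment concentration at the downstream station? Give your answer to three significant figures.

31.6 mg/L

Mass balance: C = (3.730·28.00 + 0.4970·269.0) / 4.227 = 238.1/4.227 = 56.34 mg/L.
Travel time t = 17.5·1000 / 0.40 = 43750 s = 12.15 h.
First-order decay: C = 56.34·exp(−k·t) = 56.34·0.5614 = 31.63 mg/L.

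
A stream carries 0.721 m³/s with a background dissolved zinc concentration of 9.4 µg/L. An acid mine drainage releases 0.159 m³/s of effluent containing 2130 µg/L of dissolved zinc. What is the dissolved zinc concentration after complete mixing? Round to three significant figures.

After mixing, C = (0.7210·9.400 + 0.1590·2130) / 0.8800 = 345.4/0.8800 = 392.6 µg/L.

393 µg/L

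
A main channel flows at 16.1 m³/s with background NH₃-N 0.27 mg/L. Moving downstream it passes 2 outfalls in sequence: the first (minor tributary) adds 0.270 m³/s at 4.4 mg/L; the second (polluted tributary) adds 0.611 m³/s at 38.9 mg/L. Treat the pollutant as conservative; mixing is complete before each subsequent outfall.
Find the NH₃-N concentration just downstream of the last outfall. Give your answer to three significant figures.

1.73 mg/L

Outfall 1: combined Q = 16.37 m³/s; C = (16.10·0.2700 + 0.2700·4.400)/16.37 = 0.3381 mg/L.
Outfall 2: combined Q = 16.98 m³/s; C = (16.37·0.3381 + 0.6110·38.90)/16.98 = 1.726 mg/L.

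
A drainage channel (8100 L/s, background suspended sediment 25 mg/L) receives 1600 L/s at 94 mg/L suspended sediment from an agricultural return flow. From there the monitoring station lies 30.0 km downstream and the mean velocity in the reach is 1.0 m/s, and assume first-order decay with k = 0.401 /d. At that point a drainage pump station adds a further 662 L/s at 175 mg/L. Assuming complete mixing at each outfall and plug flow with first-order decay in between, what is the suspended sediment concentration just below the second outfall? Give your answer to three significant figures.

Flow-weighted average: C = (8100·25.00 + 1600·94.00) / 9700 = 352900/9700 = 36.38 mg/L; combined flow 9700 L/s.
Travel time t = 30.0·1000 / 1.0 = 30000 s = 8.333 h.
Decay over the reach: 36.38·exp(−kt) = 36.38·0.8700 = 31.65 mg/L.
At the second outfall, C = (9700·31.65 + 662.0·175.0) / (9700 + 662.0) = 40.81 mg/L.

40.8 mg/L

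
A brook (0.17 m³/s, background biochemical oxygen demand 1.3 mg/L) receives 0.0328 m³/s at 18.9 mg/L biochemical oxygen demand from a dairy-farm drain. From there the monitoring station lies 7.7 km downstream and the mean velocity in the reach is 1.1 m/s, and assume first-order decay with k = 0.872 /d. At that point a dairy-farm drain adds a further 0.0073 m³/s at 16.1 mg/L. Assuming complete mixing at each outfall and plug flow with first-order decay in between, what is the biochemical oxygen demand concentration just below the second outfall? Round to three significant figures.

4.29 mg/L

Mixed concentration C = ΣQC/ΣQ = (0.1700·1.300 + 0.03280·18.90) / 0.2028 = 0.8409/0.2028 = 4.147 mg/L; combined flow 0.2028 m³/s.
Travel time t = 7.7·1000 / 1.1 = 7000 s = 1.944 h.
Applying C = C₀e^(−kt): 4.147 × 0.9318 = 3.864 mg/L.
At the second outfall, C = (0.2028·3.864 + 0.007300·16.10) / (0.2028 + 0.007300) = 4.289 mg/L.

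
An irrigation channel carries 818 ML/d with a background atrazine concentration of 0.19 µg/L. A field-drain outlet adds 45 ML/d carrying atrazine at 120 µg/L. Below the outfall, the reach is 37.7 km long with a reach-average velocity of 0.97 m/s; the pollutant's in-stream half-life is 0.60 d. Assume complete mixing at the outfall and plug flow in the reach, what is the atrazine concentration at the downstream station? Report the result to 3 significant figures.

Mass balance: C = (818.0·0.1900 + 45.00·120.0) / 863.0 = 5555/863.0 = 6.437 µg/L.
Travel time t = 37.7·1000 / 0.97 = 38870 s = 10.80 h.
Half-life 0.60 d → k = ln 2 / 0.60 = 1.155 d⁻¹.
After decay, C = 6.437 × e^(−kt) = 6.437 × 0.5947 = 3.828 µg/L.

3.83 µg/L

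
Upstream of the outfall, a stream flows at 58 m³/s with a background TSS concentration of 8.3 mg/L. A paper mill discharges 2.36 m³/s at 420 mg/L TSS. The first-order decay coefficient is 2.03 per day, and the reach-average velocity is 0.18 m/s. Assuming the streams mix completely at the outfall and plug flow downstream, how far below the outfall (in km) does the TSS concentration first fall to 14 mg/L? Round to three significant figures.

Mass balance: C = (58.00·8.300 + 2.360·420.0) / 60.36 = 1473/60.36 = 24.40 mg/L.
Set 24.40·exp(−k·t) = 14 → t = ln(24.40/14)/k = 23640 s = 6.566 h.
Distance = v·t = 0.18·23640 = 4255 m = 4.255 km.

4.25 km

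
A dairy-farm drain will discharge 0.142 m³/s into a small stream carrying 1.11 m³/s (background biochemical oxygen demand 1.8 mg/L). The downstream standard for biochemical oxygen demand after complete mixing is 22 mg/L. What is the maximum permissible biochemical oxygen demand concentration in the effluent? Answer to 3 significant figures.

At the limit, (Qr·Cr + Qe·Cₑ)/(Qr + Qe) = 22:
Cₑ = (1.252·22 − 1.110·1.800) / 0.1420 = 179.9 mg/L.

180 mg/L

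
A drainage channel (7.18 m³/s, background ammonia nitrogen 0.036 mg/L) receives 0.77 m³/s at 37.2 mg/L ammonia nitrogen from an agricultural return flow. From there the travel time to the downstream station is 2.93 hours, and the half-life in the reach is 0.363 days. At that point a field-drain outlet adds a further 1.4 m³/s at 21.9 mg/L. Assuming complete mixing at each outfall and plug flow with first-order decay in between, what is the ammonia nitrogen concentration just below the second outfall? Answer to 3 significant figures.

5.73 mg/L

Flow-weighted average: C = (7.180·0.03600 + 0.7700·37.20) / 7.950 = 28.90/7.950 = 3.636 mg/L; combined flow 7.950 m³/s.
Half-life 0.363 d → k = ln 2 / 0.363 = 1.909 d⁻¹.
After decay, C = 3.636 × e^(−kt) = 3.636 × 0.7921 = 2.880 mg/L.
At the second outfall, C = (7.950·2.880 + 1.400·21.90) / (7.950 + 1.400) = 5.728 mg/L.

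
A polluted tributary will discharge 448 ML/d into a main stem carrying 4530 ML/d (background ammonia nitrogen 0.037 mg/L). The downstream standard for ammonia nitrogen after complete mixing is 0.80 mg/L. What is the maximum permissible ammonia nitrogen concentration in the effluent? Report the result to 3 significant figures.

8.52 mg/L

At the limit, (Qr·Cr + Qe·Cₑ)/(Qr + Qe) = 0.80:
Cₑ = (4978·0.80 − 4530·0.03700) / 448.0 = 8.515 mg/L.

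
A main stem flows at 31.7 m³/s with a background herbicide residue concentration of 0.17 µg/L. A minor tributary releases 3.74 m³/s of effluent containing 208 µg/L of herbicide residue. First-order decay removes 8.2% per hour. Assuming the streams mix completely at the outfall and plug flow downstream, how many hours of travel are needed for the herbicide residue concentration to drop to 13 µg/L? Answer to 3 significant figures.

6.20 h

Flow-weighted average: C = (31.70·0.1700 + 3.740·208.0) / 35.44 = 783.3/35.44 = 22.10 µg/L.
8.2%/h lost → k = −ln(1 − 0.082) = 0.08556 h⁻¹.
22.10·exp(−k·t) = 13 → t = ln(22.10/13)/k = 22330 s = 6.203 h.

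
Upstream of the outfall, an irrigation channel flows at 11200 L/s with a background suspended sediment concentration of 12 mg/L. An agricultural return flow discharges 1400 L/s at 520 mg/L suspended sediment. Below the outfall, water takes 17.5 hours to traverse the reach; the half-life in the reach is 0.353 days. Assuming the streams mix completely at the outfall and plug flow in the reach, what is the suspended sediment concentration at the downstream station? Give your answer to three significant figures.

16.4 mg/L

Conservation of mass: C = (11200·12.00 + 1400·520.0) / 12600 = 862400/12600 = 68.44 mg/L.
Half-life 0.353 d → k = ln 2 / 0.353 = 1.964 d⁻¹.
Decay over the reach: 68.44·exp(−kt) = 68.44·0.2389 = 16.35 mg/L.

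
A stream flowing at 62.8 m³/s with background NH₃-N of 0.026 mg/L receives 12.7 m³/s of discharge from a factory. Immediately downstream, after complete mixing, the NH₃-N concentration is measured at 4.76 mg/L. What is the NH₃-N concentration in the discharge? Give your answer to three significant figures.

28.2 mg/L

Mass balance: 62.80·0.02600 + 12.70·Cₑ = 75.50·4.760
→ Cₑ = (75.50·4.760 − 62.80·0.02600) / 12.70 = 28.17 mg/L.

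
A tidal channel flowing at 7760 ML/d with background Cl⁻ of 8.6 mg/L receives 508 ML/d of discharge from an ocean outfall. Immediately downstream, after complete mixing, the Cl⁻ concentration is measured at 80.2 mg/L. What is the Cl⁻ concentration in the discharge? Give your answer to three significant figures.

Mass balance: 7760·8.600 + 508.0·Cₑ = 8268·80.20
→ Cₑ = (8268·80.20 − 7760·8.600) / 508.0 = 1174 mg/L.

1170 mg/L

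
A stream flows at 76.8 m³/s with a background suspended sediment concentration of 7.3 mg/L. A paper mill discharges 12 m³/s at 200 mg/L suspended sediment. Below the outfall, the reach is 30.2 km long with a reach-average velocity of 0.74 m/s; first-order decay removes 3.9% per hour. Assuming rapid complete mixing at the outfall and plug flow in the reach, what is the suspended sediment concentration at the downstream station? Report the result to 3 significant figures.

Mixed concentration C = ΣQC/ΣQ = (76.80·7.300 + 12.00·200.0) / 88.80 = 2961/88.80 = 33.34 mg/L.
Travel time t = 30.2·1000 / 0.74 = 40810 s = 11.34 h.
3.9%/h lost → k = −ln(1 − 0.039) = 0.03978 h⁻¹.
First-order decay: C = 33.34·exp(−k·t) = 33.34·0.6370 = 21.24 mg/L.

21.2 mg/L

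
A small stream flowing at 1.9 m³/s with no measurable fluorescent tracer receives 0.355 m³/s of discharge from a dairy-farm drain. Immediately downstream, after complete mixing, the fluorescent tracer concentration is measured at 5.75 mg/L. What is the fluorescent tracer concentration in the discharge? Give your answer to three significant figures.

Mass balance: 1.900·0 + 0.3550·Cₑ = 2.255·5.750
→ Cₑ = (2.255·5.750 − 1.900·0) / 0.3550 = 36.52 mg/L.

36.5 mg/L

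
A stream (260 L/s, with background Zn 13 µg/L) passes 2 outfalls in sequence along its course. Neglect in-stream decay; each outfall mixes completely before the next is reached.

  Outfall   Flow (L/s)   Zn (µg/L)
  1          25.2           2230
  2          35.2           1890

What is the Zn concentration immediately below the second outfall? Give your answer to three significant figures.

Below outfall 1: Q → 285.2 L/s, C = (260.0·13.00 + 25.20·2230)/285.2 = 208.9 µg/L.
Below outfall 2: Q → 320.4 L/s, C = (285.2·208.9 + 35.20·1890)/320.4 = 393.6 µg/L.

394 µg/L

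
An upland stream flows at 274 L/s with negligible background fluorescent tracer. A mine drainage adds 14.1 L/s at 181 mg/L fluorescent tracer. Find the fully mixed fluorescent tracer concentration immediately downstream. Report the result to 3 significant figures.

After mixing, C = (274.0·0 + 14.10·181.0) / 288.1 = 2552/288.1 = 8.858 mg/L.

8.86 mg/L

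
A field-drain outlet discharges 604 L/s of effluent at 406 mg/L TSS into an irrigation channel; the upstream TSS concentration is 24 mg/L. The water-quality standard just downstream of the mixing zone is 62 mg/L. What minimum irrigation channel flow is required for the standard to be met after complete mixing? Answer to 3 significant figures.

Set C_mix = 62: (Q·24.00 + 604.0·406.0) / (Q + 604.0) = 62
→ Q = 604.0·(406.0 − 62)/(62 − 24.00) = 5468 L/s.

5470 L/s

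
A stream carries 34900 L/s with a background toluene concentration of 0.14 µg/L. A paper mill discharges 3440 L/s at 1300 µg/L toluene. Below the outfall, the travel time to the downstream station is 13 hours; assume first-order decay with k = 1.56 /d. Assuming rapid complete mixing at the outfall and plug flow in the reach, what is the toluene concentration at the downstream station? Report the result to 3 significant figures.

Mass balance: C = (34900·0.1400 + 3440·1300) / 38340 = 4477000/38340 = 116.8 µg/L.
First-order decay: C = 116.8·exp(−k·t) = 116.8·0.4296 = 50.16 µg/L.

50.2 µg/L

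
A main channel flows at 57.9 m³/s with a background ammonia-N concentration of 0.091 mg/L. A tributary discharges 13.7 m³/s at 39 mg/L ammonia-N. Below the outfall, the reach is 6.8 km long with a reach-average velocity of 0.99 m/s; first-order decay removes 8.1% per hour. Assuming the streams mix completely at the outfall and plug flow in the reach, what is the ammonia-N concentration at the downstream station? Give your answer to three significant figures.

6.41 mg/L

Conservation of mass: C = (57.90·0.09100 + 13.70·39.00) / 71.60 = 539.6/71.60 = 7.536 mg/L.
Travel time t = 6.8·1000 / 0.99 = 6869 s = 1.908 h.
8.1%/h lost → k = −ln(1 − 0.081) = 0.08447 h⁻¹.
Applying C = C₀e^(−kt): 7.536 × 0.8512 = 6.414 mg/L.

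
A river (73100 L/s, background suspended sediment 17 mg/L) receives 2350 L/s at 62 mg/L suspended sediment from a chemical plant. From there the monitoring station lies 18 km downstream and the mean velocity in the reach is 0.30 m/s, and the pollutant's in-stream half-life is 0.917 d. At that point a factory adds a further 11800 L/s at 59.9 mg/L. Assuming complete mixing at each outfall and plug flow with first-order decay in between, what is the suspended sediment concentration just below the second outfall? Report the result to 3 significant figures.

17.5 mg/L

Flow-weighted average: C = (73100·17.00 + 2350·62.00) / 75450 = 1388000/75450 = 18.40 mg/L; combined flow 75450 L/s.
Travel time t = 18·1000 / 0.30 = 60000 s = 16.67 h.
Half-life 0.917 d → k = ln 2 / 0.917 = 0.7559 d⁻¹.
Decay over the reach: 18.40·exp(−kt) = 18.40·0.5916 = 10.89 mg/L.
Second outfall: C = (75450·10.89 + 11800·59.90)/87250 = 17.52 mg/L.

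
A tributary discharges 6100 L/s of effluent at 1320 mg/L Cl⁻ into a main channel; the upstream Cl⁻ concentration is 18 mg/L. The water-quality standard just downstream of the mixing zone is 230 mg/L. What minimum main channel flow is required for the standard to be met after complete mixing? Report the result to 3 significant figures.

Set C_mix = 230: (Q·18.00 + 6100·1320) / (Q + 6100) = 230
→ Q = 6100·(1320 − 230)/(230 − 18.00) = 31360 L/s.

31400 L/s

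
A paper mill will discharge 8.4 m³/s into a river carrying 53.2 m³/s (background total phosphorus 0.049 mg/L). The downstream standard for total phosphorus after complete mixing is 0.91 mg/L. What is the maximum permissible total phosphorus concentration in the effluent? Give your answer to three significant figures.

6.36 mg/L

At the limit, (Qr·Cr + Qe·Cₑ)/(Qr + Qe) = 0.91:
Cₑ = (61.60·0.91 − 53.20·0.04900) / 8.400 = 6.363 mg/L.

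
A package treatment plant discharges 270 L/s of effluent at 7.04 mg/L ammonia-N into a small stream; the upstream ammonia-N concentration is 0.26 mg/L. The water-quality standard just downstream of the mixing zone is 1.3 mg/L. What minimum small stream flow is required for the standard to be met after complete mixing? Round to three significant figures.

Set C_mix = 1.3: (Q·0.2600 + 270.0·7.040) / (Q + 270.0) = 1.3
→ Q = 270.0·(7.040 − 1.3)/(1.3 − 0.2600) = 1490 L/s.

1490 L/s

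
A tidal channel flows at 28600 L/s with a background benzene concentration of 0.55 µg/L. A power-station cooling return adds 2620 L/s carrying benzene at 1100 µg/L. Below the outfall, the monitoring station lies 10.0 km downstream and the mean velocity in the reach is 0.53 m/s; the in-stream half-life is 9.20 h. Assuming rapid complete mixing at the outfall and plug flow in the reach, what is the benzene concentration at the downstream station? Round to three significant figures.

Mass balance: C = (28600·0.5500 + 2620·1100) / 31220 = 2898000/31220 = 92.82 µg/L.
Travel time t = 10.0·1000 / 0.53 = 18870 s = 5.241 h.
Half-life 9.20 h → k = ln 2 / 9.20 = 0.07534 h⁻¹ = 1.808 d⁻¹.
After decay, C = 92.82 × e^(−kt) = 92.82 × 0.6738 = 62.54 µg/L.

62.5 µg/L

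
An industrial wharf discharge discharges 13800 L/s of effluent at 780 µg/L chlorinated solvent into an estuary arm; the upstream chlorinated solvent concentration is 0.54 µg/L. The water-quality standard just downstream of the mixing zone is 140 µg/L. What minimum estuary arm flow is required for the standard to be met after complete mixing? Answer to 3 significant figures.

63300 L/s

Set C_mix = 140: (Q·0.5400 + 13800·780.0) / (Q + 13800) = 140
→ Q = 13800·(780.0 − 140)/(140 − 0.5400) = 63330 L/s.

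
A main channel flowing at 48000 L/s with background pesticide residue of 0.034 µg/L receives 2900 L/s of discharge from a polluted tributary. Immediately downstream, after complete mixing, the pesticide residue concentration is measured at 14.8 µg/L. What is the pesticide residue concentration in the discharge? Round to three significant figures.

259 µg/L

Mass balance: 48000·0.03400 + 2900·Cₑ = 50900·14.80
→ Cₑ = (50900·14.80 − 48000·0.03400) / 2900 = 259.2 µg/L.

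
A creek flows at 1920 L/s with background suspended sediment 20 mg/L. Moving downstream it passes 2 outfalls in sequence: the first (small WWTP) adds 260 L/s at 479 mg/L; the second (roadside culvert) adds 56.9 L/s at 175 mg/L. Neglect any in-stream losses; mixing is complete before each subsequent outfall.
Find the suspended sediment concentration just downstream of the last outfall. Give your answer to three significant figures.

77.3 mg/L

Below outfall 1: Q → 2180 L/s, C = (1920·20.00 + 260.0·479.0)/2180 = 74.74 mg/L.
Below outfall 2: Q → 2237 L/s, C = (2180·74.74 + 56.90·175.0)/2237 = 77.29 mg/L.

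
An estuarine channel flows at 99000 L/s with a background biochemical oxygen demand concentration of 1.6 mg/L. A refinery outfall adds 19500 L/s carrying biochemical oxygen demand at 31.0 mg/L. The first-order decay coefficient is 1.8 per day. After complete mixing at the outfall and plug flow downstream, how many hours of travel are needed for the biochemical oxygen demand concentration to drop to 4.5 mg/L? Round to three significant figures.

Conservation of mass: C = (99000·1.600 + 19500·31.00) / 118500 = 762900/118500 = 6.438 mg/L.
6.438·exp(−k·t) = 4.5 → t = ln(6.438/4.5)/k = 17190 s = 4.775 h.

4.78 h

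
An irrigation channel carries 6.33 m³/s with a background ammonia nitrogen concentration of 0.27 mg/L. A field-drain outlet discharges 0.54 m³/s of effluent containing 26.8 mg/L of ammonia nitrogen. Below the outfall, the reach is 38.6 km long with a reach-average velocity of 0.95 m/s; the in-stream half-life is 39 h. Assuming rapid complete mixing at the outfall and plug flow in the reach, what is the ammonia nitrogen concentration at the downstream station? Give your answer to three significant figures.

1.93 mg/L

Mass balance: C = (6.330·0.2700 + 0.5400·26.80) / 6.870 = 16.18/6.870 = 2.355 mg/L.
Travel time t = 38.6·1000 / 0.95 = 40630 s = 11.29 h.
Half-life 39 h → k = ln 2 / 39 = 0.01777 h⁻¹ = 0.4266 d⁻¹.
After decay, C = 2.355 × e^(−kt) = 2.355 × 0.8182 = 1.927 mg/L.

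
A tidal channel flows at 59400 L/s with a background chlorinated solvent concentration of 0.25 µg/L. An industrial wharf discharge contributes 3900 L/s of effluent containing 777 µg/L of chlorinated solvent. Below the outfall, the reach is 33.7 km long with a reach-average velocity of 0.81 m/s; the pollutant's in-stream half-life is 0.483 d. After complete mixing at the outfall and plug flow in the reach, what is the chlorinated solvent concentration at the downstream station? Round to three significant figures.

24.1 µg/L

Conservation of mass: C = (59400·0.2500 + 3900·777.0) / 63300 = 3045000/63300 = 48.11 µg/L.
Travel time t = 33.7·1000 / 0.81 = 41600 s = 11.56 h.
Half-life 0.483 d → k = ln 2 / 0.483 = 1.435 d⁻¹.
Applying C = C₀e^(−kt): 48.11 × 0.5010 = 24.10 µg/L.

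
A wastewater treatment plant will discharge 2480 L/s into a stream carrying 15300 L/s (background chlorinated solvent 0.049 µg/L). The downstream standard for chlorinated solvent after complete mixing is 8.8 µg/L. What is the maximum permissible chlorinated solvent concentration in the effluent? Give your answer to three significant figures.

62.8 µg/L

At the limit, (Qr·Cr + Qe·Cₑ)/(Qr + Qe) = 8.8:
Cₑ = (17780·8.8 − 15300·0.04900) / 2480 = 62.79 µg/L.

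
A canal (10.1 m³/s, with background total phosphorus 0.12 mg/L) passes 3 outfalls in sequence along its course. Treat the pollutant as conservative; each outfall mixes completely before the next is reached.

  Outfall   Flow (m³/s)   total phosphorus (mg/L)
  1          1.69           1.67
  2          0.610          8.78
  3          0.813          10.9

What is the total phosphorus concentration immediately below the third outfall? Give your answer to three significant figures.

Below outfall 1: Q → 11.79 m³/s, C = (10.10·0.1200 + 1.690·1.670)/11.79 = 0.3422 mg/L.
Below outfall 2: Q → 12.40 m³/s, C = (11.79·0.3422 + 0.6100·8.780)/12.40 = 0.7573 mg/L.
Below outfall 3: Q → 13.21 m³/s, C = (12.40·0.7573 + 0.8130·10.90)/13.21 = 1.381 mg/L.

1.38 mg/L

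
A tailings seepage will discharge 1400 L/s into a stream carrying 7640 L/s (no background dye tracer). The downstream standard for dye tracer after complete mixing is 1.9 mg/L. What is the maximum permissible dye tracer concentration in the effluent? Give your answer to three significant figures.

12.3 mg/L

At the limit, (Qr·Cr + Qe·Cₑ)/(Qr + Qe) = 1.9:
Cₑ = (9040·1.9 − 7640·0) / 1400 = 12.27 mg/L.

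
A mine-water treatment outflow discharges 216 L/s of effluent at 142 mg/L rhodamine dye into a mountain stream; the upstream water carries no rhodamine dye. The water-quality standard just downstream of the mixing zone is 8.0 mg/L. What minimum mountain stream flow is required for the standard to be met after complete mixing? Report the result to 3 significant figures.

3620 L/s

Set C_mix = 8.0: (Q·0 + 216.0·142.0) / (Q + 216.0) = 8.0
→ Q = 216.0·(142.0 − 8.0)/(8.0 − 0) = 3618 L/s.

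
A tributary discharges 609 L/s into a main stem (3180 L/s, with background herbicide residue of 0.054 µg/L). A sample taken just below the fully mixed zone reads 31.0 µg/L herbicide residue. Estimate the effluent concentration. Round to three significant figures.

193 µg/L

Mass balance: 3180·0.05400 + 609.0·Cₑ = 3789·31.00
→ Cₑ = (3789·31.00 − 3180·0.05400) / 609.0 = 192.6 µg/L.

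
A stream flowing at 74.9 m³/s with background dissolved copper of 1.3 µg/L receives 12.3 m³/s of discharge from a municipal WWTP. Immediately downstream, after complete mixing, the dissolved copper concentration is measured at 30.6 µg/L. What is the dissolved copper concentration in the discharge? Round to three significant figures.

209 µg/L

Mass balance: 74.90·1.300 + 12.30·Cₑ = 87.20·30.60
→ Cₑ = (87.20·30.60 − 74.90·1.300) / 12.30 = 209.0 µg/L.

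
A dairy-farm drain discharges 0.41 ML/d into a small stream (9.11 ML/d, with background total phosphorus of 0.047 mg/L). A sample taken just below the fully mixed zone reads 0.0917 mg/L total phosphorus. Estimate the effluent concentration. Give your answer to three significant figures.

1.08 mg/L

Mass balance: 9.110·0.04700 + 0.4100·Cₑ = 9.520·0.09170
→ Cₑ = (9.520·0.09170 − 9.110·0.04700) / 0.4100 = 1.085 mg/L.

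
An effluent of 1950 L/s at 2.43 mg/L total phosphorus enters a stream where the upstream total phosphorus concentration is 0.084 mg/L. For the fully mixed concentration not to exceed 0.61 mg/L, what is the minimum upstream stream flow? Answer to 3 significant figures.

6750 L/s

Set C_mix = 0.61: (Q·0.08400 + 1950·2.430) / (Q + 1950) = 0.61
→ Q = 1950·(2.430 − 0.61)/(0.61 − 0.08400) = 6747 L/s.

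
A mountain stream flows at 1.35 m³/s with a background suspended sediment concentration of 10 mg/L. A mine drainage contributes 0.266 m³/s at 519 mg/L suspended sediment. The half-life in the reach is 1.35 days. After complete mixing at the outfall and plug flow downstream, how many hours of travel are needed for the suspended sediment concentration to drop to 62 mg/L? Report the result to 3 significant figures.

19.3 h

Conservation of mass: C = (1.350·10.00 + 0.2660·519.0) / 1.616 = 151.6/1.616 = 93.78 mg/L.
Half-life 1.35 d → k = ln 2 / 1.35 = 0.5134 d⁻¹.
93.78·exp(−k·t) = 62 → t = ln(93.78/62)/k = 69640 s = 19.34 h.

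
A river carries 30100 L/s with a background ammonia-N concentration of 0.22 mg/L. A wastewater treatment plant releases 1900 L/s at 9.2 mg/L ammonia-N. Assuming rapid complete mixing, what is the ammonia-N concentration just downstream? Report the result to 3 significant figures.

0.753 mg/L

Conservation of mass: C = (30100·0.2200 + 1900·9.200) / 32000 = 24100/32000 = 0.7532 mg/L.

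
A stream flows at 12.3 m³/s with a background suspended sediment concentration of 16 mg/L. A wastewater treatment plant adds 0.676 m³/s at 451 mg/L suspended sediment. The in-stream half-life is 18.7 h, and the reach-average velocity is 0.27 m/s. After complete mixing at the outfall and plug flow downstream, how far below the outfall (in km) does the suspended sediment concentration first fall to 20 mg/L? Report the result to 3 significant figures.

Flow-weighted average: C = (12.30·16.00 + 0.6760·451.0) / 12.98 = 501.7/12.98 = 38.66 mg/L.
Half-life 18.7 h → k = ln 2 / 18.7 = 0.03707 h⁻¹ = 0.8896 d⁻¹.
Set 38.66·exp(−k·t) = 20 → t = ln(38.66/20)/k = 64020 s = 17.78 h.
Distance = v·t = 0.27·64020 = 17280 m = 17.28 km.

17.3 km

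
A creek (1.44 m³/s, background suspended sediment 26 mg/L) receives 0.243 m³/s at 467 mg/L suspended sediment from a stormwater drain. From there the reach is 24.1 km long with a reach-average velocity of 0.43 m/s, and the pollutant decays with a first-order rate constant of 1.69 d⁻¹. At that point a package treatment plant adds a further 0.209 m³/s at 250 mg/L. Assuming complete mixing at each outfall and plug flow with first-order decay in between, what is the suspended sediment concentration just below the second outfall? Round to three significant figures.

54.3 mg/L

Conservation of mass: C = (1.440·26.00 + 0.2430·467.0) / 1.683 = 150.9/1.683 = 89.67 mg/L; combined flow 1.683 m³/s.
Travel time t = 24.1·1000 / 0.43 = 56050 s = 15.57 h.
After decay, C = 89.67 × e^(−kt) = 89.67 × 0.3341 = 29.96 mg/L.
Second outfall: C = (1.683·29.96 + 0.2090·250.0)/1.892 = 54.27 mg/L.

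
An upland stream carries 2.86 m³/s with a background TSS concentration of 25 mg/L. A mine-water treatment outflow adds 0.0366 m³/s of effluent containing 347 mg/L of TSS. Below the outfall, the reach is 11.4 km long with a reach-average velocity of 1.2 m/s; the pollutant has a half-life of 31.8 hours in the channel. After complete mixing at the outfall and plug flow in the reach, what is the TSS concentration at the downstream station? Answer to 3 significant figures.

After mixing, C = (2.860·25.00 + 0.03660·347.0) / 2.897 = 84.20/2.897 = 29.07 mg/L.
Travel time t = 11.4·1000 / 1.2 = 9500 s = 2.639 h.
Half-life 31.8 h → k = ln 2 / 31.8 = 0.02180 h⁻¹ = 0.5231 d⁻¹.
Applying C = C₀e^(−kt): 29.07 × 0.9441 = 27.44 mg/L.

27.4 mg/L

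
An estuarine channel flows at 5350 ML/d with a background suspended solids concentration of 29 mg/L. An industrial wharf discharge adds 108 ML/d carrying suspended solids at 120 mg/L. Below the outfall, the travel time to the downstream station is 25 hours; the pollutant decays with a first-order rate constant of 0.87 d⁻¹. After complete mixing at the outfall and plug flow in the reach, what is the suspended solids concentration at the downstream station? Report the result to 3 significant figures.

12.4 mg/L

Mass balance: C = (5350·29.00 + 108.0·120.0) / 5458 = 168100/5458 = 30.80 mg/L.
First-order decay: C = 30.80·exp(−k·t) = 30.80·0.4040 = 12.44 mg/L.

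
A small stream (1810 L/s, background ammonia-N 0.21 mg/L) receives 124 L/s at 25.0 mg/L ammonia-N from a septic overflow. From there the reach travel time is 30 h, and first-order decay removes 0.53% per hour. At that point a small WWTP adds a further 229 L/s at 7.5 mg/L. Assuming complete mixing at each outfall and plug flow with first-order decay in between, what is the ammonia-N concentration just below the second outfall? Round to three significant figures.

After mixing, C = (1810·0.2100 + 124.0·25.00) / 1934 = 3480/1934 = 1.799 mg/L; combined flow 1934 L/s.
0.53%/h lost → k = −ln(1 − 0.0053) = 0.005314 h⁻¹.
First-order decay: C = 1.799·exp(−k·t) = 1.799·0.8526 = 1.534 mg/L.
At the second outfall, C = (1934·1.534 + 229.0·7.500) / (1934 + 229.0) = 2.166 mg/L.

2.17 mg/L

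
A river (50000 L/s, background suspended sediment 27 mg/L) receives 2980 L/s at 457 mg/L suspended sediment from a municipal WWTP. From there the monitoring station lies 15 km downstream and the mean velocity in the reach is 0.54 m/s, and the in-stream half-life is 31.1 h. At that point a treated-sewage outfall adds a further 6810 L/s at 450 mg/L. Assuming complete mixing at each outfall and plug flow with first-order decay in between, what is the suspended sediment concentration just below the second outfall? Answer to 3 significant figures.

Mass balance: C = (50000·27.00 + 2980·457.0) / 52980 = 2712000/52980 = 51.19 mg/L; combined flow 52980 L/s.
Travel time t = 15·1000 / 0.54 = 27780 s = 7.716 h.
Half-life 31.1 h → k = ln 2 / 31.1 = 0.02229 h⁻¹ = 0.5349 d⁻¹.
After decay, C = 51.19 × e^(−kt) = 51.19 × 0.8420 = 43.10 mg/L.
At the second outfall, C = (52980·43.10 + 6810·450.0) / (52980 + 6810) = 89.44 mg/L.

89.4 mg/L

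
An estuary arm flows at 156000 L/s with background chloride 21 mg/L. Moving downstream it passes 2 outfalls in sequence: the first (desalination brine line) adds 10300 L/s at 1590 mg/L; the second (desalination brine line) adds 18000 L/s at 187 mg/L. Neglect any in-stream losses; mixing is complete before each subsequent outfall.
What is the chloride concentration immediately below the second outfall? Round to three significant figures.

125 mg/L

After outfall 1: Q = 156000 + 10300 = 166300 L/s; C = (156000·21.00 + 10300·1590)/166300 = 118.2 mg/L.
After outfall 2: Q = 166300 + 18000 = 184300 L/s; C = (166300·118.2 + 18000·187.0)/184300 = 124.9 mg/L.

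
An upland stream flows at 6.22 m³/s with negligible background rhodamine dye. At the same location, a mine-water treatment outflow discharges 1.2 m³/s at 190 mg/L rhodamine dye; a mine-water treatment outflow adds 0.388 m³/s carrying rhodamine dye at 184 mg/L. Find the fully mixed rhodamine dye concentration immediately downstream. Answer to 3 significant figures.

Mass balance: C = (6.220·0 + 1.200·190.0 + 0.3880·184.0) / 7.808 = 299.4/7.808 = 38.34 mg/L.

38.3 mg/L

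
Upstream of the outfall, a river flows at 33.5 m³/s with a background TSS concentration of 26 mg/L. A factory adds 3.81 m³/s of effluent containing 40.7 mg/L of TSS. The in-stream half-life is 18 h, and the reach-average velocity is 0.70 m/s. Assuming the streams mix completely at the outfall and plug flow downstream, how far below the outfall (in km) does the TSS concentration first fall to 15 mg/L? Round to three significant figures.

39.7 km

After mixing, C = (33.50·26.00 + 3.810·40.70) / 37.31 = 1026/37.31 = 27.50 mg/L.
Half-life 18 h → k = ln 2 / 18 = 0.03851 h⁻¹ = 0.9242 d⁻¹.
Set 27.50·exp(−k·t) = 15 → t = ln(27.50/15)/k = 56670 s = 15.74 h.
Distance = v·t = 0.70·56670 = 39670 m = 39.67 km.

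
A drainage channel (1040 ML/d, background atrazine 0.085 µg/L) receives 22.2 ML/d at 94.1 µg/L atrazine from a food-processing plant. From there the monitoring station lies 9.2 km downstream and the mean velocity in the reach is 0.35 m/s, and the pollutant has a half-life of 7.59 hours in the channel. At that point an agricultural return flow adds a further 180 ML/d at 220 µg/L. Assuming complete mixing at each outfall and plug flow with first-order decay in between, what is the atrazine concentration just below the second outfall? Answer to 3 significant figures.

After mixing, C = (1040·0.08500 + 22.20·94.10) / 1062 = 2177/1062 = 2.050 µg/L; combined flow 1062 ML/d.
Travel time t = 9.2·1000 / 0.35 = 26290 s = 7.302 h.
Half-life 7.59 h → k = ln 2 / 7.59 = 0.09132 h⁻¹ = 2.192 d⁻¹.
Applying C = C₀e^(−kt): 2.050 × 0.5133 = 1.052 µg/L.
Second outfall: C = (1062·1.052 + 180.0·220.0)/1242 = 32.78 µg/L.

32.8 µg/L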